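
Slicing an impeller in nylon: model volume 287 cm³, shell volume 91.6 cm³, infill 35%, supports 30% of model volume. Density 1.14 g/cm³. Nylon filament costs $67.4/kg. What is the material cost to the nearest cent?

$18.91

Interior volume = 287 − 91.6 = 195.4 cm³.
Infill deposited: 0.35 × 195.4 → 68.39 cm³.
Support = 0.30 × 287 = 86.1 cm³.
Deposited volume: 91.6 + 68.39 + 86.1 → 246.09 cm³.
Mass: 246.09 × 1.14 → 280.5426 g.
At $67.4/kg: 280.5426/1000 × 67.4 = $18.91.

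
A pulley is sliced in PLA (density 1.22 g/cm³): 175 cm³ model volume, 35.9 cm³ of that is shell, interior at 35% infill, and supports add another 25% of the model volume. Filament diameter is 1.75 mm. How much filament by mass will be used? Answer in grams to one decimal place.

156.6 g

Infill region = 175 − 35.9 = 139.1 cm³.
Infill volume = 0.35 × 139.1 = 48.685 cm³.
Support: 0.25 × 175 → 43.75 cm³.
Total printed volume = 35.9 + 48.685 + 43.75, so 128.335 cm³.
Mass = 128.335 × 1.22 = 156.5687 g.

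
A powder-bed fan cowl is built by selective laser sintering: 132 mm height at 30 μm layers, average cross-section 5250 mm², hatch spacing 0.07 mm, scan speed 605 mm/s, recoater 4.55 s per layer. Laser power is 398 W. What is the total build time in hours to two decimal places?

Number of layers: 132 / 0.03 → 4400 (rounded up).
Hatch length per layer = 5250 / 0.07, so 75000 mm.
Scan time per layer: 75000 / 605 → 123.9669 s.
Layer cycle = 123.9669 + 4.55 = 128.5169 s.
Build time = 4400 × 128.5169 = 565474.36 s = 157.08 hours.

157.08 hours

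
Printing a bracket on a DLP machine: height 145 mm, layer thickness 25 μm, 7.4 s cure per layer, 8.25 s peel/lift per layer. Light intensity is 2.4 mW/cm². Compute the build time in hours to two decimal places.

25.21 hours

Layers = ⌈145/0.025⌉ = 5800.
Each layer takes = 7.4 + 8.25 = 15.65 s.
Total = 5800 × 15.65 = 90770 s = 25.21 hours.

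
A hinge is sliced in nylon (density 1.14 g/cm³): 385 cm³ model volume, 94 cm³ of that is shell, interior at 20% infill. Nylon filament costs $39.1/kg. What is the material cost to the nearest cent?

Interior volume = 385 − 94 = 291 cm³.
Infill volume = 0.20 × 291, so 58.2 cm³.
Total extruded: 94 + 58.2 → 152.2 cm³.
Mass = 152.2 × 1.14 = 173.508 g.
Cost = 173.508 g / 1000 × $39.1/kg = $6.78.

$6.78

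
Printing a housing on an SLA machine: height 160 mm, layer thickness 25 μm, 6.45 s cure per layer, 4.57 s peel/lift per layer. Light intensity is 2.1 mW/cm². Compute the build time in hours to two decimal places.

19.59 hours

Layers = ⌈160/0.025⌉ = 6400.
Cycle time: 6.45 + 4.57 → 11.02 s.
Total = 6400 × 11.02 = 70528 s = 19.59 hours.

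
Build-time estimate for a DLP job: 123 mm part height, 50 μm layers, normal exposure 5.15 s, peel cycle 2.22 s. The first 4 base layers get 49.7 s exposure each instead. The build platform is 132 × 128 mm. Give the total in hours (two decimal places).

5.09 hours

Layers = ⌈123/0.05⌉ = 2460.
Base layers = 4 × (49.7 + 2.22) = 207.68 s.
Remaining layers: 2456 × (5.15 + 2.22) → 18100.72 s.
Sum: 207.68 + 18100.72 = 18308.4 s → 5.09 hours.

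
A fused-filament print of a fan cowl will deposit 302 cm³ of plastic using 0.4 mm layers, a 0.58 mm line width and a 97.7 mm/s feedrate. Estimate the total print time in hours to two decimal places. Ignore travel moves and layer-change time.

Bead cross-section: 0.4 × 0.58 → 0.232 mm².
Total extruded path = 302000/0.232 = 1301724.1 mm.
Print-move time: 1301724.1 / 97.7 → 13323.7 s.
That's 13323.7 s → 3.70 hours.

3.70 hours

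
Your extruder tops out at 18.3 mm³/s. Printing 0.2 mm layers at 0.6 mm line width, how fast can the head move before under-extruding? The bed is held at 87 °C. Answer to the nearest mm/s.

Extrusion cross-section = 0.2 × 0.6 = 0.12 mm².
v_max = Q/A = 18.3/0.12 = 152.50 mm/s → 153 mm/s.

153 mm/s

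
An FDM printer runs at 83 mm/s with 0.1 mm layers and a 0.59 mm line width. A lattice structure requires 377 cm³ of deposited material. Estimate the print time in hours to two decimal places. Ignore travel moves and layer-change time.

Bead cross-section: 0.1 × 0.59 → 0.059 mm².
Toolpath length = 377 cm³ / 0.059 mm² = 377000 / 0.059 = 6389830.5 mm.
Time extruding = 6389830.5 / 83, so 76985.9 s.
That's 76985.9 s → 21.38 hours.

21.38 hours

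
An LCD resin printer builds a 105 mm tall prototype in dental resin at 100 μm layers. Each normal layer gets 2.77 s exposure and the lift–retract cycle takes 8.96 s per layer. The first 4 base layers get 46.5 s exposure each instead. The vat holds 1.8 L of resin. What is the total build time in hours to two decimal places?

Layer count = ceil(105 / 0.1) = 1050.
Burn-in layers: 4 × (46.5 + 8.96) → 221.84 s.
Normal layers = 1046 × (2.77 + 8.96) = 12269.58 s.
Total = 221.84 + 12269.58 = 12491.42 s = 3.47 hours.

3.47 hours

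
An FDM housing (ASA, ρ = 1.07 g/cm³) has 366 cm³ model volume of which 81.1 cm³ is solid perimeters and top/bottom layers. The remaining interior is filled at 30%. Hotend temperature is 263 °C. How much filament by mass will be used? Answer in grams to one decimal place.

178.2 g

Volume inside the shell: 366 − 81.1 → 284.9 cm³.
Infill volume = 0.30 × 284.9 = 85.47 cm³.
Deposited volume = 81.1 + 85.47, so 166.57 cm³.
Mass = 166.57 × 1.07, so 178.2299 g.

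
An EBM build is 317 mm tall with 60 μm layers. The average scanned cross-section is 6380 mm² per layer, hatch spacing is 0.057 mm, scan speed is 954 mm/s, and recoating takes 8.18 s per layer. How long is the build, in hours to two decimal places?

184.22 hours

Number of layers: 317 / 0.06 → 5284 (rounded up).
Hatch length per layer = 6380 / 0.057 = 111929.8 mm.
Beam time per layer = 111929.8 / 954 = 117.3268 s.
Time per layer = 117.3268 + 8.18, so 125.5068 s.
Build time = 5284 × 125.5068 = 663177.9312 s = 184.22 hours.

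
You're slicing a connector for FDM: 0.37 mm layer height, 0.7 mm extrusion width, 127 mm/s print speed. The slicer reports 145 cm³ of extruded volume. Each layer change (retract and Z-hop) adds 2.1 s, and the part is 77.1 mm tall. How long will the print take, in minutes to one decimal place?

Line area = 0.37 × 0.7, so 0.259 mm².
Path length: 145000 mm³ / 0.259 mm² → 559845.6 mm.
Time extruding: 559845.6 / 127 → 4408.2 s.
Number of layers: 77.1 / 0.37 → 209 (rounded up).
Layer-change overhead = 209 × 2.1, so 438.9 s.
Altogether 4408.2 + 438.9 = 4847.1 s, i.e. 80.8 minutes.

80.8 minutes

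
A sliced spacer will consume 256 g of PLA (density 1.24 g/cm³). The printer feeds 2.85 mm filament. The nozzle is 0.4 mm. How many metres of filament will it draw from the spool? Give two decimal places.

32.36 m

Extruded volume: 256/1.24 = 206.4516 cm³ (206451.6 mm³).
Filament cross-section = π × (2.85/2)² = 6.3794 mm².
L = V/A = 206451.6/6.3794 = 32362.23 mm → 32.36 m.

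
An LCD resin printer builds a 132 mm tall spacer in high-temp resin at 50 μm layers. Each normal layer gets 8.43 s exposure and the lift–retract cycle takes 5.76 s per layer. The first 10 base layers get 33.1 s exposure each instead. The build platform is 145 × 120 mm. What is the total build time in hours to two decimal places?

Number of layers: 132 / 0.05 → 2640 (rounded up).
Base layers = 10 × (33.1 + 5.76), so 388.6 s.
Regular layers: 2630 × (8.43 + 5.76) → 37319.7 s.
Sum: 388.6 + 37319.7 = 37708.3 s → 10.47 hours.

10.47 hours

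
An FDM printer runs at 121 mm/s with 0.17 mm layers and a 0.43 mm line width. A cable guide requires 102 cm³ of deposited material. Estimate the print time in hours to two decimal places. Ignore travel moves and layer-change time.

Extrusion cross-section = 0.17 × 0.43 = 0.0731 mm².
Path length: 102000 mm³ / 0.0731 mm² → 1395348.8 mm.
Time extruding = 1395348.8 / 121 = 11531.8 s.
11531.8 s = 3.20 hours.

3.20 hours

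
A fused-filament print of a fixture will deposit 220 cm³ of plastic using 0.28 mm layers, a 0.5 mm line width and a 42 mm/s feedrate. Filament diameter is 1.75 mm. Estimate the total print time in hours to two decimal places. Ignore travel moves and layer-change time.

Bead cross-section: 0.28 × 0.5 → 0.14 mm².
Toolpath length = 220 cm³ / 0.14 mm² = 220000 / 0.14 = 1571428.6 mm.
Time extruding = 1571428.6 / 42 = 37415 s.
Converting: 37415 s = 10.39 hours.

10.39 hours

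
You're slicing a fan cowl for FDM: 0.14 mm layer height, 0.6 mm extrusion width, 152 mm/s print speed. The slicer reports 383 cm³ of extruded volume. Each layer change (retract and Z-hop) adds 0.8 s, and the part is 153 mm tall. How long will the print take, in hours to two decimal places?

8.58 hours

Line area: 0.14 × 0.6 → 0.084 mm².
Total extruded path = 383000/0.084 = 4559523.8 mm.
Extrusion time = 4559523.8 / 152 = 29996.9 s.
Layer count = ceil(153 / 0.14) = 1093.
Z-hop total = 1093 × 0.8 = 874.4 s.
Total = 29996.9 + 874.4 = 30871.3 s = 8.58 hours.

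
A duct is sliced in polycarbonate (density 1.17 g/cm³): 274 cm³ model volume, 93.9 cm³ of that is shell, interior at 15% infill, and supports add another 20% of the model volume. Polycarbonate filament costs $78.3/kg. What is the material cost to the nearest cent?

$16.10

Volume inside the shell: 274 − 93.9 → 180.1 cm³.
Deposited infill = 0.15 × 180.1 = 27.015 cm³.
Support = 0.20 × 274 = 54.8 cm³.
Total printed volume = 93.9 + 27.015 + 54.8, so 175.715 cm³.
Mass: 175.715 × 1.17 → 205.58655 g.
Cost = 205.58655 g / 1000 × $78.3/kg = $16.10.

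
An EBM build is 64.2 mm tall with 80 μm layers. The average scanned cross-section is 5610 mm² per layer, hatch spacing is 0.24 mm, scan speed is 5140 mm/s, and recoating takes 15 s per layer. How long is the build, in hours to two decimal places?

4.36 hours

Layers = ⌈64.2/0.08⌉ = 803.
Per-layer scan distance = 5610 / 0.24 = 23375 mm.
Scan time per layer = 23375 / 5140, so 4.5477 s.
Per-layer time = 4.5477 + 15, so 19.5477 s.
803 layers × 19.5477 s/layer = 15696.8031 s, i.e. 4.36 hours.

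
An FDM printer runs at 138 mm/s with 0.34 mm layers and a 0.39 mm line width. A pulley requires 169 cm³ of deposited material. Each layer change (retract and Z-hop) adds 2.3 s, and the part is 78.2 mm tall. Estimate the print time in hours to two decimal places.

2.71 hours

Extrusion cross-section = 0.34 × 0.39, so 0.1326 mm².
Toolpath length = 169 cm³ / 0.1326 mm² = 169000 / 0.1326 = 1274509.8 mm.
Time extruding = 1274509.8 / 138, so 9235.6 s.
Number of layers: 78.2 / 0.34 → 230 (rounded up).
Layer-change overhead = 230 × 2.3 = 529 s.
Altogether 9235.6 + 529 = 9764.6 s, i.e. 2.71 hours.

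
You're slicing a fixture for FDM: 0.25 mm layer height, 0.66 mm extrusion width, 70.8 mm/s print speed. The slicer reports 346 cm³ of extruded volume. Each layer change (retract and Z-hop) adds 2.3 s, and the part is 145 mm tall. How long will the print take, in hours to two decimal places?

Extrusion cross-section = 0.25 × 0.66 = 0.165 mm².
Path length: 346000 mm³ / 0.165 mm² → 2096969.7 mm.
Extrusion time = 2096969.7 / 70.8 = 29618.2 s.
Layers = ⌈145/0.25⌉ = 580.
Layer-change overhead: 580 × 2.3 → 1334 s.
Altogether 29618.2 + 1334 = 30952.2 s, i.e. 8.60 hours.

8.60 hours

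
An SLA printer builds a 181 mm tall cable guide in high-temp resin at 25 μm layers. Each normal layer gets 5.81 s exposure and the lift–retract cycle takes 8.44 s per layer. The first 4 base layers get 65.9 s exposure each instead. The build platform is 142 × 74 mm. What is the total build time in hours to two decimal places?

28.73 hours

Number of layers: 181 / 0.025 → 7240 (rounded up).
Burn-in layers = 4 × (65.9 + 8.44) = 297.36 s.
Normal layers: 7236 × (5.81 + 8.44) → 103113 s.
Total = 297.36 + 103113 = 103410.36 s = 28.73 hours.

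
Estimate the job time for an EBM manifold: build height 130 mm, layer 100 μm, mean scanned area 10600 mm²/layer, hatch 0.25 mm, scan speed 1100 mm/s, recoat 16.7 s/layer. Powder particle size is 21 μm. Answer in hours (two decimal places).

Layers = ⌈130/0.1⌉ = 1300.
Scan path per layer = 10600 / 0.25, so 42400 mm.
Beam time per layer = 42400 / 1100 = 38.5455 s.
Time per layer: 38.5455 + 16.7 → 55.2455 s.
Build time = 1300 × 55.2455 = 71819.15 s = 19.95 hours.

19.95 hours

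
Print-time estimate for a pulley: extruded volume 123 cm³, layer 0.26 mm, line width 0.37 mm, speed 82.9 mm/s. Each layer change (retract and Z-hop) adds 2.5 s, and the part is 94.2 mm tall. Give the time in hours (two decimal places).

4.54 hours

Line area = 0.26 × 0.37, so 0.0962 mm².
Toolpath length = 123 cm³ / 0.0962 mm² = 123000 / 0.0962 = 1278586.3 mm.
Extrusion time = 1278586.3 / 82.9, so 15423.2 s.
Layer count = ceil(94.2 / 0.26) = 363.
Z-hop total = 363 × 2.5, so 907.5 s.
Altogether 15423.2 + 907.5 = 16330.7 s, i.e. 4.54 hours.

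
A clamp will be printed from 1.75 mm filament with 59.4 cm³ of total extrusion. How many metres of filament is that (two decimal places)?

A = π r² = π × 0.875² = 2.4053 mm².
L = 59400 mm³ / 2.4053 mm² = 24695.46 mm, i.e. 24.70 m.

24.70 m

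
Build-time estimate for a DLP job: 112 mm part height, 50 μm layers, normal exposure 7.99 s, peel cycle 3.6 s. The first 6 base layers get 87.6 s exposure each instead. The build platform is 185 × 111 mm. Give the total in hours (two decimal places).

Layer count = ceil(112 / 0.05) = 2240.
Bottom layers: 6 × (87.6 + 3.6) → 547.2 s.
Remaining layers = 2234 × (7.99 + 3.6) = 25892.06 s.
Total = 547.2 + 25892.06 = 26439.26 s = 7.34 hours.

7.34 hours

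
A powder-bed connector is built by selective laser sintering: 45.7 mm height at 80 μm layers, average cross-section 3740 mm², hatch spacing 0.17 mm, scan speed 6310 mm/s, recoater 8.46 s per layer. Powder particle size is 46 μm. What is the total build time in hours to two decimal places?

Layer count = ceil(45.7 / 0.08) = 572.
Per-layer scan distance = 3740 / 0.17, so 22000 mm.
Laser time per layer = 22000 / 6310, so 3.4865 s.
Per-layer time = 3.4865 + 8.46 = 11.9465 s.
Build time = 572 × 11.9465 = 6833.398 s = 1.90 hours.

1.90 hours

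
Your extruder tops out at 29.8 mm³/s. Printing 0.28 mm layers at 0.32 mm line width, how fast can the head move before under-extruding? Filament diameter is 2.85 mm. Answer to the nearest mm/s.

333 mm/s

Bead cross-section: 0.28 × 0.32 → 0.0896 mm².
Max speed = 29.8 / 0.0896 = 332.59 ≈ 333 mm/s.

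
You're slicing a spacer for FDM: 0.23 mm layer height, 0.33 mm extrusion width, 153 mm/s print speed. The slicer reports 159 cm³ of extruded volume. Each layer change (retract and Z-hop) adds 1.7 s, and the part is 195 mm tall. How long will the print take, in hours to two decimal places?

4.20 hours

Bead cross-section = 0.23 × 0.33, so 0.0759 mm².
Toolpath length = 159 cm³ / 0.0759 mm² = 159000 / 0.0759 = 2094861.7 mm.
Time extruding = 2094861.7 / 153 = 13691.9 s.
Layer count = ceil(195 / 0.23) = 848.
Layer-change overhead = 848 × 1.7 = 1441.6 s.
Altogether 13691.9 + 1441.6 = 15133.5 s, i.e. 4.20 hours.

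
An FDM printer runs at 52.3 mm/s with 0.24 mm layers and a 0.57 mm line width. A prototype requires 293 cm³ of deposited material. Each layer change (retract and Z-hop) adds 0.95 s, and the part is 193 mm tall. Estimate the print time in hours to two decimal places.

Bead cross-section = 0.24 × 0.57, so 0.1368 mm².
Total extruded path = 293000/0.1368 = 2141812.9 mm.
Extrusion time: 2141812.9 / 52.3 → 40952.4 s.
Layers = ⌈193/0.24⌉ = 805.
Layer-change overhead = 805 × 0.95 = 764.75 s.
Total = 40952.4 + 764.75 = 41717.15 s = 11.59 hours.

11.59 hours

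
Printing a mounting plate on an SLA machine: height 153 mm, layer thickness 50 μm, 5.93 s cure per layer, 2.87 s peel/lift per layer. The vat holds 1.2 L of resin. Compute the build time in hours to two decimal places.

Layers = ⌈153/0.05⌉ = 3060.
Per-layer time = 5.93 + 2.87, so 8.8 s.
Build time: 3060 × 8.8 s = 26928 s, i.e. 7.48 hours.

7.48 hours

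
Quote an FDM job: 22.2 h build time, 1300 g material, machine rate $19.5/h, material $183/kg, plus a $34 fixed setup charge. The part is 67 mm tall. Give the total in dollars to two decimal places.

$704.80

Machine-time cost = 19.5 × 22.2 = $432.90.
Feedstock cost: 183 × 1300/1000 → $237.90.
Adding setup: 432.90 + 237.90 + 34 → $704.80.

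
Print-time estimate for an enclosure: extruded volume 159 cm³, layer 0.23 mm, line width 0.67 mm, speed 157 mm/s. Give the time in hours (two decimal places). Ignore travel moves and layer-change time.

Extrusion cross-section = 0.23 × 0.67, so 0.1541 mm².
Total extruded path = 159000/0.1541 = 1031797.5 mm.
Extrusion time: 1031797.5 / 157 → 6572 s.
In the requested units: 6572 s = 1.83 hours.

1.83 hours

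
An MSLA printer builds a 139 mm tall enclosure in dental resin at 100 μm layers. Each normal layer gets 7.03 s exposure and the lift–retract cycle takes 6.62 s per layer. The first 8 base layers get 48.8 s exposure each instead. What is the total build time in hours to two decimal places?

5.36 hours

Layers = ⌈139/0.1⌉ = 1390.
Base layers: 8 × (48.8 + 6.62) → 443.36 s.
Regular layers: 1382 × (7.03 + 6.62) → 18864.3 s.
Total = 443.36 + 18864.3 = 19307.66 s = 5.36 hours.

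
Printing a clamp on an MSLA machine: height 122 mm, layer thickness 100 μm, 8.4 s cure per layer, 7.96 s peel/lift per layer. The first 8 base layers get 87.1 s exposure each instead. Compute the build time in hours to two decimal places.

5.72 hours

Layer count = ceil(122 / 0.1) = 1220.
Base layers = 8 × (87.1 + 7.96) = 760.48 s.
Regular layers = 1212 × (8.4 + 7.96), so 19828.32 s.
Sum: 760.48 + 19828.32 = 20588.8 s → 5.72 hours.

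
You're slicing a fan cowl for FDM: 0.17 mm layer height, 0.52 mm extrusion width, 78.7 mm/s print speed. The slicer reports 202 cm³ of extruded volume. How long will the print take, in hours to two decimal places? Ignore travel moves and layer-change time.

Bead cross-section = 0.17 × 0.52 = 0.0884 mm².
Total extruded path = 202000/0.0884 = 2285067.9 mm.
Extrusion time = 2285067.9 / 78.7, so 29035.2 s.
Converting: 29035.2 s = 8.07 hours.

8.07 hours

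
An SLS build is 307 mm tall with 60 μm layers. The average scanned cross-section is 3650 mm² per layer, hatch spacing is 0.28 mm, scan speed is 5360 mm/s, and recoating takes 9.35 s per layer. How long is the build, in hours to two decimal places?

Number of layers: 307 / 0.06 → 5117 (rounded up).
Per-layer scan distance = 3650 / 0.28, so 13035.7 mm.
Scan time per layer = 13035.7 / 5360, so 2.432 s.
Per-layer time = 2.432 + 9.35 = 11.782 s.
5117 layers × 11.782 s/layer = 60288.494 s, i.e. 16.75 hours.

16.75 hours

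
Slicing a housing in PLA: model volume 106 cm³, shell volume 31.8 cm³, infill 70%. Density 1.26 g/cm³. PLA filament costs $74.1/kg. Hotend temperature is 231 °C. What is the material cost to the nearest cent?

$7.82

Infill region = 106 − 31.8, so 74.2 cm³.
Infill volume: 0.70 × 74.2 → 51.94 cm³.
Total printed volume = 31.8 + 51.94, so 83.74 cm³.
Mass = 83.74 × 1.26 = 105.5124 g.
At $74.1/kg: 105.5124/1000 × 74.1 = $7.82.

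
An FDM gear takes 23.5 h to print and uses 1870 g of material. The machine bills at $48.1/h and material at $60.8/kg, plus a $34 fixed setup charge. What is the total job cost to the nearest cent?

$1278.05

Time charge: 48.1 × 23.5 → $1130.35.
Material cost = 60.8 × 1870/1000 = $113.696.
Adding setup: 1130.35 + 113.696 + 34 → 1278.046 ≈ $1278.05.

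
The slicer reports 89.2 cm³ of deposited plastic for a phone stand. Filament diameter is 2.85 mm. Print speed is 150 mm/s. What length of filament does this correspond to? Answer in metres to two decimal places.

Cross-section of 2.85 mm filament: π·(2.85/2)² = 6.3794 mm².
Length = 89.2 cm³ / 6.3794 mm² = 89200 / 6.3794 = 13982.51 mm = 13.98 m.

13.98 m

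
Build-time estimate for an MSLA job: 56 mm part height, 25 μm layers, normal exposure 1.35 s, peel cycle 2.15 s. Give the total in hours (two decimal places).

2.18 hours

Layers = ⌈56/0.025⌉ = 2240.
Each layer takes: 1.35 + 2.15 → 3.5 s.
Build time: 2240 × 3.5 s = 7840 s, i.e. 2.18 hours.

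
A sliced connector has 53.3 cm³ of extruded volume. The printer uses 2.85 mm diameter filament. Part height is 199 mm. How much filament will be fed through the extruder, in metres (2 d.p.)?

8.36 m

A = π r² = π × 1.425² = 6.3794 mm².
Length = 53.3 cm³ / 6.3794 mm² = 53300 / 6.3794 = 8355.02 mm = 8.36 m.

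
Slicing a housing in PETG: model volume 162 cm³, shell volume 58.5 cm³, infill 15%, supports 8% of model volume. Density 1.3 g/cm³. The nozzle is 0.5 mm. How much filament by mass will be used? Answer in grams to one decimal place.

Volume inside the shell = 162 − 58.5 = 103.5 cm³.
Deposited infill = 0.15 × 103.5, so 15.525 cm³.
Support = 0.08 × 162, so 12.96 cm³.
Total printed volume = 58.5 + 15.525 + 12.96 = 86.985 cm³.
Mass: 86.985 × 1.3 → 113.0805 g.

113.1 g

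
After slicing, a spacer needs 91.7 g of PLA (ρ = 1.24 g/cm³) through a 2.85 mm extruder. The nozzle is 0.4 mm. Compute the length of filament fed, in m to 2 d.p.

Volume = 91.7 g / 1.24 g·cm⁻³ = 73.9516 cm³ = 73951.6 mm³.
A = π r² = π × 1.425² = 6.3794 mm².
Length = 73951.6 / 6.3794 = 11592.25 mm = 11.59 m.

11.59 m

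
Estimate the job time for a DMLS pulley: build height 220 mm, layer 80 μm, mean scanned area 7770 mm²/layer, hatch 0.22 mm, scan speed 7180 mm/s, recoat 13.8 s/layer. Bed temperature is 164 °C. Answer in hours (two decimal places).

14.30 hours

Number of layers: 220 / 0.08 → 2750 (rounded up).
Hatch length per layer: 7770 / 0.22 → 35318.2 mm.
Laser time per layer = 35318.2 / 7180, so 4.919 s.
Time per layer = 4.919 + 13.8 = 18.719 s.
2750 layers × 18.719 s/layer = 51477.25 s, i.e. 14.30 hours.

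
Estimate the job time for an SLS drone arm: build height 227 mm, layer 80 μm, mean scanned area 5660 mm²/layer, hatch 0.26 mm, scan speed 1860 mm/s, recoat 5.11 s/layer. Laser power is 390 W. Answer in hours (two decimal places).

Number of layers: 227 / 0.08 → 2838 (rounded up).
Hatch length per layer = 5660 / 0.26 = 21769.2 mm.
Scan time per layer: 21769.2 / 1860 → 11.7039 s.
Per-layer time = 11.7039 + 5.11, so 16.8139 s.
Build time = 2838 × 16.8139 = 47717.8482 s = 13.25 hours.

13.25 hours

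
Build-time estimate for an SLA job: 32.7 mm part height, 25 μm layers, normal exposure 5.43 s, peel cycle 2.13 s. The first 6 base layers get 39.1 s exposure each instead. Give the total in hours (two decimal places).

Layer count = ceil(32.7 / 0.025) = 1308.
Burn-in layers: 6 × (39.1 + 2.13) → 247.38 s.
Remaining layers = 1302 × (5.43 + 2.13), so 9843.12 s.
Sum: 247.38 + 9843.12 = 10090.5 s → 2.80 hours.

2.80 hours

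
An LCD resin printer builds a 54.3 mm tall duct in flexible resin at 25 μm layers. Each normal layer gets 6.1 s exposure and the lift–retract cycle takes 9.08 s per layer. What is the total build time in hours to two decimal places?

Number of layers: 54.3 / 0.025 → 2172 (rounded up).
Each layer takes = 6.1 + 9.08, so 15.18 s.
Total = 2172 × 15.18 = 32970.96 s = 9.16 hours.

9.16 hours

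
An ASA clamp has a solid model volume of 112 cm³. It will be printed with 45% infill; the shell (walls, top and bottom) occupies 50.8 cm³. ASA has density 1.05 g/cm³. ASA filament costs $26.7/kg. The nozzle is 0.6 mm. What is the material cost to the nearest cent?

$2.20

Interior volume: 112 − 50.8 → 61.2 cm³.
Infill deposited = 0.45 × 61.2 = 27.54 cm³.
Total extruded = 50.8 + 27.54, so 78.34 cm³.
Mass = 78.34 × 1.05 = 82.257 g.
Cost = 82.257 g / 1000 × $26.7/kg = $2.20.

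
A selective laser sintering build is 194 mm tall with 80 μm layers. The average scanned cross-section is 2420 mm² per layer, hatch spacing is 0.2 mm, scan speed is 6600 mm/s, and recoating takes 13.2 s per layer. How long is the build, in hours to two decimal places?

10.13 hours

Layers = ⌈194/0.08⌉ = 2425.
Scan path per layer = 2420 / 0.2, so 12100 mm.
Scan time per layer = 12100 / 6600 = 1.8333 s.
Time per layer = 1.8333 + 13.2 = 15.0333 s.
Total: 2425 × 15.0333 s = 36455.7525 s → 10.13 hours.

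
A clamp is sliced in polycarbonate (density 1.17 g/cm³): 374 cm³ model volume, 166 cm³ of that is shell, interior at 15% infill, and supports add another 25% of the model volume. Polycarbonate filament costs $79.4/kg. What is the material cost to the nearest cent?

$27.01

Infill region = 374 − 166 = 208 cm³.
Infill deposited = 0.15 × 208 = 31.2 cm³.
Support = 0.25 × 374, so 93.5 cm³.
Total printed volume = 166 + 31.2 + 93.5, so 290.7 cm³.
Mass: 290.7 × 1.17 → 340.119 g.
At $79.4/kg: 340.119/1000 × 79.4 = $27.01.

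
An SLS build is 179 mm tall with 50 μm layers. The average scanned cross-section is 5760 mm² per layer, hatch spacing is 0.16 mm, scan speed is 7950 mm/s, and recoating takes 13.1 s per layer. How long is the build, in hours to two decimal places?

17.53 hours

Number of layers: 179 / 0.05 → 3580 (rounded up).
Per-layer scan distance = 5760 / 0.16, so 36000 mm.
Scan time per layer: 36000 / 7950 → 4.5283 s.
Per-layer time = 4.5283 + 13.1, so 17.6283 s.
Build time = 3580 × 17.6283 = 63109.314 s = 17.53 hours.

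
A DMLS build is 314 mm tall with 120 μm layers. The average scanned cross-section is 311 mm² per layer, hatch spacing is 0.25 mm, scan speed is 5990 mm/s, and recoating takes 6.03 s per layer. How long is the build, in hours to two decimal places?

4.53 hours

Number of layers: 314 / 0.12 → 2617 (rounded up).
Scan path per layer = 311 / 0.25 = 1244 mm.
Scan time per layer = 1244 / 5990, so 0.2077 s.
Per-layer time = 0.2077 + 6.03 = 6.2377 s.
2617 layers × 6.2377 s/layer = 16324.0609 s, i.e. 4.53 hours.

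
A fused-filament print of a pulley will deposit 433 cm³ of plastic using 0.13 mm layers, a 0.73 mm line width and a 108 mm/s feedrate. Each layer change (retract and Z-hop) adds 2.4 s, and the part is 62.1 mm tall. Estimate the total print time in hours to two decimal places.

12.05 hours

Extrusion cross-section: 0.13 × 0.73 → 0.0949 mm².
Path length: 433000 mm³ / 0.0949 mm² → 4562697.6 mm.
Time extruding = 4562697.6 / 108, so 42247.2 s.
Layer count = ceil(62.1 / 0.13) = 478.
Layer-change overhead = 478 × 2.4 = 1147.2 s.
Total = 42247.2 + 1147.2 = 43394.4 s = 12.05 hours.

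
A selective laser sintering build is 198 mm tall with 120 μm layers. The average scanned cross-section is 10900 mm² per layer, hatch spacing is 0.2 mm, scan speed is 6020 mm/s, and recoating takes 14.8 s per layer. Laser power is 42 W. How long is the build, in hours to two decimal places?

Layer count = ceil(198 / 0.12) = 1650.
Hatch length per layer: 10900 / 0.2 → 54500 mm.
Per-layer scan time = 54500 / 6020 = 9.0532 s.
Layer cycle: 9.0532 + 14.8 → 23.8532 s.
1650 layers × 23.8532 s/layer = 39357.78 s, i.e. 10.93 hours.

10.93 hours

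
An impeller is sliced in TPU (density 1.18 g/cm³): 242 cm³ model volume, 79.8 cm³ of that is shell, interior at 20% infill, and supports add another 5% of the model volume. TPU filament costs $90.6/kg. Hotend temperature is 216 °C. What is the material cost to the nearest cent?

$13.29

Volume inside the shell = 242 − 79.8 = 162.2 cm³.
Deposited infill: 0.20 × 162.2 → 32.44 cm³.
Support: 0.05 × 242 → 12.1 cm³.
Total extruded: 79.8 + 32.44 + 12.1 → 124.34 cm³.
Mass = 124.34 × 1.18 = 146.7212 g.
At $90.6/kg: 146.7212/1000 × 90.6 = $13.29.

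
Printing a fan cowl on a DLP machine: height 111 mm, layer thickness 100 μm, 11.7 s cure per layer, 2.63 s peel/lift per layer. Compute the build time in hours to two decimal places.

4.42 hours

Layer count = ceil(111 / 0.1) = 1110.
Per-layer time = 11.7 + 2.63 = 14.33 s.
Build time: 1110 × 14.33 s = 15906.3 s, i.e. 4.42 hours.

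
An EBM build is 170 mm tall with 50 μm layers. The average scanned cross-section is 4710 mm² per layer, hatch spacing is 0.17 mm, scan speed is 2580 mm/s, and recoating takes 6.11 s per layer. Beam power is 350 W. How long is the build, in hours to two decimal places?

Number of layers: 170 / 0.05 → 3400 (rounded up).
Hatch length per layer = 4710 / 0.17 = 27705.9 mm.
Scan time per layer = 27705.9 / 2580, so 10.7387 s.
Layer cycle = 10.7387 + 6.11, so 16.8487 s.
Total: 3400 × 16.8487 s = 57285.58 s → 15.91 hours.

15.91 hours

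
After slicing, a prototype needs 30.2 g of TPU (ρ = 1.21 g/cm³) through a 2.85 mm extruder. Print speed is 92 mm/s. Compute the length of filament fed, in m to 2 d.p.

Volume = 30.2 g / 1.21 g·cm⁻³ = 24.9587 cm³ = 24958.7 mm³.
Cross-section of 2.85 mm filament: π·(2.85/2)² = 6.3794 mm².
L = V/A = 24958.7/6.3794 = 3912.39 mm → 3.91 m.

3.91 m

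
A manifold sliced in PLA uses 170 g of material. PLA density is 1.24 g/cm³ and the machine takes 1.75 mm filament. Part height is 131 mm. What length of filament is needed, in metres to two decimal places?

Extruded volume: 170/1.24 = 137.0968 cm³ (137096.8 mm³).
Filament cross-section = π × (1.75/2)² = 2.4053 mm².
Length = 137096.8 / 2.4053 = 56997.8 mm = 57.00 m.

57.00 m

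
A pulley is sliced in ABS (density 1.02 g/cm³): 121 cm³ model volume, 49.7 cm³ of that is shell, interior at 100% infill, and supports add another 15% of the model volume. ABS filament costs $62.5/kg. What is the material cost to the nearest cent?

Volume inside the shell = 121 − 49.7 = 71.3 cm³.
Infill volume: 1.00 × 71.3 → 71.3 cm³.
Support = 0.15 × 121, so 18.15 cm³.
Total extruded = 49.7 + 71.3 + 18.15 = 139.15 cm³.
Mass = 139.15 × 1.02, so 141.933 g.
At $62.5/kg: 141.933/1000 × 62.5 = $8.87.

$8.87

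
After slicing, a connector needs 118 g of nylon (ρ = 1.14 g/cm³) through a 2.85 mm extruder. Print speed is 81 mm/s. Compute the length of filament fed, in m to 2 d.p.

Extruded volume: 118/1.14 = 103.5088 cm³ (103508.8 mm³).
A = π r² = π × 1.425² = 6.3794 mm².
L = V/A = 103508.8/6.3794 = 16225.48 mm → 16.23 m.

16.23 m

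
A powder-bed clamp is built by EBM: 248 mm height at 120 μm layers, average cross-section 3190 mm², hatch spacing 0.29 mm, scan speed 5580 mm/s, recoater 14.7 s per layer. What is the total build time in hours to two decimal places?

9.57 hours

Layer count = ceil(248 / 0.12) = 2067.
Scan path per layer = 3190 / 0.29, so 11000 mm.
Per-layer scan time: 11000 / 5580 → 1.9713 s.
Per-layer time = 1.9713 + 14.7, so 16.6713 s.
Total: 2067 × 16.6713 s = 34459.5771 s → 9.57 hours.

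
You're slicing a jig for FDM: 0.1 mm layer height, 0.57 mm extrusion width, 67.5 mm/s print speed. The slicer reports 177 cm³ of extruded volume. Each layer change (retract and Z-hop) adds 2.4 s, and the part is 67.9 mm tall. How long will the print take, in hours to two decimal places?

13.23 hours

Bead cross-section = 0.1 × 0.57 = 0.057 mm².
Path length: 177000 mm³ / 0.057 mm² → 3105263.2 mm.
Extrusion time = 3105263.2 / 67.5, so 46003.9 s.
Layers = ⌈67.9/0.1⌉ = 679.
Non-print overhead = 679 × 2.4, so 1629.6 s.
Total = 46003.9 + 1629.6 = 47633.5 s = 13.23 hours.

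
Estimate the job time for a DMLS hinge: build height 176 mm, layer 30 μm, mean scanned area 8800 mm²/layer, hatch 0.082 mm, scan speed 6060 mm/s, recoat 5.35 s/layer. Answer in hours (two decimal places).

Layers = ⌈176/0.03⌉ = 5867.
Hatch length per layer = 8800 / 0.082, so 107317.1 mm.
Laser time per layer = 107317.1 / 6060 = 17.7091 s.
Time per layer = 17.7091 + 5.35, so 23.0591 s.
5867 layers × 23.0591 s/layer = 135287.7397 s, i.e. 37.58 hours.

37.58 hours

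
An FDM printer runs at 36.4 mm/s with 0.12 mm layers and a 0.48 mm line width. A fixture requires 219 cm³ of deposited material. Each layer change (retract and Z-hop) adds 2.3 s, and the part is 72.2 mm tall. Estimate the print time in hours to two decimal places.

Line area = 0.12 × 0.48, so 0.0576 mm².
Toolpath length = 219 cm³ / 0.0576 mm² = 219000 / 0.0576 = 3802083.3 mm.
Print-move time = 3802083.3 / 36.4, so 104452.8 s.
Number of layers: 72.2 / 0.12 → 602 (rounded up).
Non-print overhead = 602 × 2.3 = 1384.6 s.
Altogether 104452.8 + 1384.6 = 105837.4 s, i.e. 29.40 hours.

29.40 hours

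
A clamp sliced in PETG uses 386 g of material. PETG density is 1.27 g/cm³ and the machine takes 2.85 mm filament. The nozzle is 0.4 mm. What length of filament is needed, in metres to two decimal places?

Extruded volume: 386/1.27 = 303.937 cm³ (303937 mm³).
Filament cross-section = π × (2.85/2)² = 6.3794 mm².
L = V/A = 303937/6.3794 = 47643.51 mm → 47.64 m.

47.64 m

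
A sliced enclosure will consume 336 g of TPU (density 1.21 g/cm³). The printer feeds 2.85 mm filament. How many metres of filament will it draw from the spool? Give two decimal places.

43.53 m

Volume = 336 g / 1.21 g·cm⁻³ = 277.686 cm³ = 277686 mm³.
A = π r² = π × 1.425² = 6.3794 mm².
L = V/A = 277686/6.3794 = 43528.55 mm → 43.53 m.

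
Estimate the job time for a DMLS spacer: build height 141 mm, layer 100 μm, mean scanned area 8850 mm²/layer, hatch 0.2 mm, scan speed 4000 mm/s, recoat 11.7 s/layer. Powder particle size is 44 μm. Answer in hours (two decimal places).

Layers = ⌈141/0.1⌉ = 1410.
Scan path per layer: 8850 / 0.2 → 44250 mm.
Scan time per layer = 44250 / 4000, so 11.0625 s.
Per-layer time: 11.0625 + 11.7 → 22.7625 s.
Build time = 1410 × 22.7625 = 32095.125 s = 8.92 hours.

8.92 hours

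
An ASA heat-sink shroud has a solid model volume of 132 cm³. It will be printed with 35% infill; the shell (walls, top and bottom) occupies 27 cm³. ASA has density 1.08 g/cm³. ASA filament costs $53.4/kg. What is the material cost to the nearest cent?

Volume inside the shell = 132 − 27 = 105 cm³.
Infill volume = 0.35 × 105 = 36.75 cm³.
Total extruded = 27 + 36.75, so 63.75 cm³.
Mass = 63.75 × 1.08, so 68.85 g.
At $53.4/kg: 68.85/1000 × 53.4 = $3.68.

$3.68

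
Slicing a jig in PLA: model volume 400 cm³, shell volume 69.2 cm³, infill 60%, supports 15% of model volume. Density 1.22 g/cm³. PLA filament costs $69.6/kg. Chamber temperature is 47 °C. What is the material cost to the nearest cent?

Infill region = 400 − 69.2 = 330.8 cm³.
Deposited infill = 0.60 × 330.8, so 198.48 cm³.
Support: 0.15 × 400 → 60 cm³.
Total printed volume: 69.2 + 198.48 + 60 → 327.68 cm³.
Mass = 327.68 × 1.22 = 399.7696 g.
At $69.6/kg: 399.7696/1000 × 69.6 = $27.82.

$27.82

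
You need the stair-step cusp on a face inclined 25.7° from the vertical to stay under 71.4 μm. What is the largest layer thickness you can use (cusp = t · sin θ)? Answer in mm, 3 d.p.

0.165 mm

Layer height = cusp / sin(25.7°) = 0.0714 / 0.4337 = 0.165 mm.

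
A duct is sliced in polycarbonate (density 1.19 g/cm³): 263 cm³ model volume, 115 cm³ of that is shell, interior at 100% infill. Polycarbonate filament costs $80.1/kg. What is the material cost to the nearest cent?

$25.07

Interior volume = 263 − 115, so 148 cm³.
Deposited infill = 1.00 × 148, so 148 cm³.
Deposited volume = 115 + 148, so 263 cm³.
Mass = 263 × 1.19 = 312.97 g.
At $80.1/kg: 312.97/1000 × 80.1 = $25.07.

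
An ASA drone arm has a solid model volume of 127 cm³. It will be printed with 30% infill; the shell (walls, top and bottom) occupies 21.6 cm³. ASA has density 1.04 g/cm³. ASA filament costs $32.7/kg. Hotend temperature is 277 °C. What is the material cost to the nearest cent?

Volume inside the shell = 127 − 21.6, so 105.4 cm³.
Infill volume = 0.30 × 105.4 = 31.62 cm³.
Total extruded = 21.6 + 31.62 = 53.22 cm³.
Mass = 53.22 × 1.04 = 55.3488 g.
At $32.7/kg: 55.3488/1000 × 32.7 = $1.81.

$1.81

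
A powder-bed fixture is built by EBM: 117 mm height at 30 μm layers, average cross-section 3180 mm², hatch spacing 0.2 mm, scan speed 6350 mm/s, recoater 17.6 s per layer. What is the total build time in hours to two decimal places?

21.78 hours

Layers = ⌈117/0.03⌉ = 3900.
Scan path per layer: 3180 / 0.2 → 15900 mm.
Scan time per layer = 15900 / 6350 = 2.5039 s.
Time per layer: 2.5039 + 17.6 → 20.1039 s.
Build time = 3900 × 20.1039 = 78405.21 s = 21.78 hours.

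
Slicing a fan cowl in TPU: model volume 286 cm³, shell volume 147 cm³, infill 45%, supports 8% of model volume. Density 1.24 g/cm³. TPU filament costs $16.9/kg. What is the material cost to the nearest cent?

Infill region = 286 − 147 = 139 cm³.
Infill volume = 0.45 × 139 = 62.55 cm³.
Support = 0.08 × 286, so 22.88 cm³.
Total printed volume: 147 + 62.55 + 22.88 → 232.43 cm³.
Mass: 232.43 × 1.24 → 288.2132 g.
Cost = 288.2132 g / 1000 × $16.9/kg = $4.87.

$4.87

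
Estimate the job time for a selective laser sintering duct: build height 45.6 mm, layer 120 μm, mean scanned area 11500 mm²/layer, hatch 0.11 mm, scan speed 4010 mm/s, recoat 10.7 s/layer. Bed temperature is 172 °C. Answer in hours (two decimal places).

Layers = ⌈45.6/0.12⌉ = 380.
Hatch length per layer: 11500 / 0.11 → 104545.5 mm.
Laser time per layer = 104545.5 / 4010, so 26.0712 s.
Per-layer time = 26.0712 + 10.7, so 36.7712 s.
Total: 380 × 36.7712 s = 13973.056 s → 3.88 hours.

3.88 hours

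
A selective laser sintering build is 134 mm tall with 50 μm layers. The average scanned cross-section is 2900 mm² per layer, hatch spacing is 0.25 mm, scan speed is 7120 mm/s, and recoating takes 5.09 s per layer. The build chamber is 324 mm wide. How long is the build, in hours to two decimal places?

5.00 hours

Number of layers: 134 / 0.05 → 2680 (rounded up).
Scan path per layer = 2900 / 0.25, so 11600 mm.
Scan time per layer: 11600 / 7120 → 1.6292 s.
Layer cycle: 1.6292 + 5.09 → 6.7192 s.
Build time = 2680 × 6.7192 = 18007.456 s = 5.00 hours.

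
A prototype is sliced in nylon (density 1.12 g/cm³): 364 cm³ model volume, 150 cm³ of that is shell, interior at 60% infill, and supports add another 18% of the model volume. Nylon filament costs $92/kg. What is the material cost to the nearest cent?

Volume inside the shell: 364 − 150 → 214 cm³.
Deposited infill = 0.60 × 214, so 128.4 cm³.
Support: 0.18 × 364 → 65.52 cm³.
Total printed volume = 150 + 128.4 + 65.52, so 343.92 cm³.
Mass: 343.92 × 1.12 → 385.1904 g.
Cost = 385.1904 g / 1000 × $92/kg = $35.44.

$35.44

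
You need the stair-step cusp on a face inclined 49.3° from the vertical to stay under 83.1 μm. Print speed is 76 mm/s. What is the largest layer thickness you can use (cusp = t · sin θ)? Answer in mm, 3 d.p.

sin(49.3°) = 0.7581; t_max = 0.0831/0.7581 = 0.110 mm.

0.110 mm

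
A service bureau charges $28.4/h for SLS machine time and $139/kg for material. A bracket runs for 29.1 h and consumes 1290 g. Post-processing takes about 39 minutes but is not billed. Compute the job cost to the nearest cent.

$1005.75

Machine-time cost: 28.4 × 29.1 → $826.44.
Material cost: 139 × 1290/1000 → $179.31.
Total = 826.44 + 179.31 = $1005.75.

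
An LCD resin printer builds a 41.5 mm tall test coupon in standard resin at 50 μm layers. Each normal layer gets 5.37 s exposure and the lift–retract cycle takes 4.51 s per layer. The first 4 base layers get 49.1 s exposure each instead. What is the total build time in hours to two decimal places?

2.33 hours

Number of layers: 41.5 / 0.05 → 830 (rounded up).
Bottom layers: 4 × (49.1 + 4.51) → 214.44 s.
Normal layers = 826 × (5.37 + 4.51), so 8160.88 s.
Sum: 214.44 + 8160.88 = 8375.32 s → 2.33 hours.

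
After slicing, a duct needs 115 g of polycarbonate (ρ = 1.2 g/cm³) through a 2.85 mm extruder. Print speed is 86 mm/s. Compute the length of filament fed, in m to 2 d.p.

15.02 m

Volume = 115 g / 1.2 g·cm⁻³ = 95.8333 cm³ = 95833.3 mm³.
A = π r² = π × 1.425² = 6.3794 mm².
L = V/A = 95833.3/6.3794 = 15022.31 mm → 15.02 m.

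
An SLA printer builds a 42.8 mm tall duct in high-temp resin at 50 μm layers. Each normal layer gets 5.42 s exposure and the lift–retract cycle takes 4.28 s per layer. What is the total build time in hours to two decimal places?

Layers = ⌈42.8/0.05⌉ = 856.
Cycle time = 5.42 + 4.28, so 9.7 s.
Total = 856 × 9.7 = 8303.2 s = 2.31 hours.

2.31 hours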